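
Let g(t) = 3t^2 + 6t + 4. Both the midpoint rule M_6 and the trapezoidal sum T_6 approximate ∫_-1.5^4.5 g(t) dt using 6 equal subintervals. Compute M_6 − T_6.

M_6 = 171.
T_6 = 175.5.
M_6 − T_6 = -4.5.

-4.5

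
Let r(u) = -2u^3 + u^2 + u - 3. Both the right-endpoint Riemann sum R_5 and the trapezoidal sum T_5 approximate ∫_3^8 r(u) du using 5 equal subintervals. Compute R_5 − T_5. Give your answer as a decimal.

R_5 = -2315.
T_5 = -1860.
R_5 − T_5 = -455.

-455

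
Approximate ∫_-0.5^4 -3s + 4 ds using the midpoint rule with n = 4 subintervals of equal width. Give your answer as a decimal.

-5.625

Δs = (4 − (-0.5))/4 = 1.125.
Midpoints: 0.0625, 1.1875, 2.3125, 3.4375.
f(0.0625) = 3.8125, f(1.1875) = 0.4375, f(2.3125) = -2.9375, f(3.4375) = -6.3125.
Sum = Δs · [f(0.0625) + f(1.1875) + f(2.3125) + f(3.4375)].
Sum = -5.625.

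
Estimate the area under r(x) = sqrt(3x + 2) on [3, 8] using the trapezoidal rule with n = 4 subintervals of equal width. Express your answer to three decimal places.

21.333

Δx = (8 − 3)/4 = 1.25.
r(3) ≈ 3.317, r(4.25) ≈ 3.841, r(5.5) ≈ 4.301, r(6.75) ≈ 4.717, r(8) ≈ 5.099.
T_4 = (Δx/2)·[r(x_0) + 2r(x_1) + 2r(x_2) + 2r(x_3) + r(x_4)].
Sum ≈ 21.333.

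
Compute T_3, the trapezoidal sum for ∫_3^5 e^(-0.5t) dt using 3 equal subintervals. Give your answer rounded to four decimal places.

Δt = (5 − 3)/3 = 2/3.
f(3) ≈ 0.2231, f(11/3) ≈ 0.1599, f(13/3) ≈ 0.1146, f(5) ≈ 0.0821.
T_3 = (Δt/2)·[f(t_0) + 2f(t_1) + 2f(t_2) + f(t_3)].
Sum ≈ 0.2847.

0.2847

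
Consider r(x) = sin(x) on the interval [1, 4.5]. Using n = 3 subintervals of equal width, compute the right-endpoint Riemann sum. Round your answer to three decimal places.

-0.397

Δx = (4.5 − 1)/3 = 7/6.
Right endpoints: 13/6, 10/3, 4.5.
r(13/6) ≈ 0.828, r(10/3) ≈ -0.191, r(4.5) ≈ -0.978.
Sum = Δx · [r(13/6) + r(10/3) + r(4.5)].
Sum ≈ -0.397.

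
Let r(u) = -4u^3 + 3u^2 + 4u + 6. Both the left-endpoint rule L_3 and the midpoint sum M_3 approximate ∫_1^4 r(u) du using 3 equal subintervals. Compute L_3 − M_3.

L_3 = -60.
M_3 = -137.25.
L_3 − M_3 = 77.25.

77.25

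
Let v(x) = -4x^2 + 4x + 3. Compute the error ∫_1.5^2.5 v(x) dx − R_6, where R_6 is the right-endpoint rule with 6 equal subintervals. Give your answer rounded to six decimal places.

Exact integral: ∫_1.5^2.5 v(x) dx ≈ -5.33333333.
R_6 ≈ -6.35185185.
Error ≈ -5.33333333 − (-6.35185185) ≈ 1.018519.

1.018519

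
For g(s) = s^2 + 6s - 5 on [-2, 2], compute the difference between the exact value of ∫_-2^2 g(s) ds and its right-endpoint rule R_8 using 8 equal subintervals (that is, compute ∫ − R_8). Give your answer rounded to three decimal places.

Exact integral: ∫_-2^2 g(s) ds ≈ -14.66667.
R_8 = -8.5.
Error ≈ -14.66667 − (-8.5) ≈ -6.167.

-6.167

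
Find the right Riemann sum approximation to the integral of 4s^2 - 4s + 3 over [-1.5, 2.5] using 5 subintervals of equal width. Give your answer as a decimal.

31.04

Δs = (2.5 − (-1.5))/5 = 0.8.
Right endpoints: -0.7, 0.1, 0.9, 1.7, 2.5.
f(-0.7) = 7.76, f(0.1) = 2.64, f(0.9) = 2.64, f(1.7) = 7.76, f(2.5) = 18.
Sum = Δs · [f(-0.7) + f(0.1) + f(0.9) + f(1.7) + f(2.5)].
Sum = 31.04.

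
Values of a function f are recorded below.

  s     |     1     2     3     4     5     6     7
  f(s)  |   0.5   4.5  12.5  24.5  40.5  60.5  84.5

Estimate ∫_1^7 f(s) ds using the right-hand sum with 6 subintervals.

Δs = 1.
Sum = 1·[4.5 + 12.5 + 24.5 + 40.5 + 60.5 + 84.5] = 227.

227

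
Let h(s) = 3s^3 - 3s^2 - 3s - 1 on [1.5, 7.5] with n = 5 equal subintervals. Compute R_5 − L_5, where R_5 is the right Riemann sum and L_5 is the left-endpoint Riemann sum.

R_5 = 2563.05.
L_5 = 1272.45.
R_5 − L_5 = 1290.6.

1290.6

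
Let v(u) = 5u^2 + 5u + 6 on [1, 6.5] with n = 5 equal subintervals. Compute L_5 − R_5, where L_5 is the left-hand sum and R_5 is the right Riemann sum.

-257.125

L_5 = 469.15.
R_5 = 726.275.
L_5 − R_5 = -257.125.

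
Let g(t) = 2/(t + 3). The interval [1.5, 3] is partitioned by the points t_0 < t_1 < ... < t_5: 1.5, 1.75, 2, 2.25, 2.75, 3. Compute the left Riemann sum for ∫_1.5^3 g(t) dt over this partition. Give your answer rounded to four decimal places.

0.5938

Subinterval widths: 0.25, 0.25, 0.25, 0.5, 0.25.
Left endpoints: 1.5, 1.75, 2, 2.25, 2.75.
g(1.5) = 4/9, g(1.75) = 8/19, g(2) = 0.4, g(2.25) = 8/21, g(2.75) = 8/23.
Sum = Σ Δt_i · g(t_i).
Sum ≈ 0.5938.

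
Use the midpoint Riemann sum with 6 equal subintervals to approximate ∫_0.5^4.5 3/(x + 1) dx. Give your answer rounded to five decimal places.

Δx = (4.5 − 0.5)/6 = 2/3.
Midpoints: 5/6, 1.5, 13/6, 17/6, 3.5, 25/6.
f(5/6) = 18/11, f(1.5) = 1.2, f(13/6) = 18/19, f(17/6) = 18/23, f(3.5) = 2/3, f(25/6) = 18/31.
Sum = Δx · [f(5/6) + f(1.5) + f(13/6) + ...].
Sum ≈ 3.87577.

3.87577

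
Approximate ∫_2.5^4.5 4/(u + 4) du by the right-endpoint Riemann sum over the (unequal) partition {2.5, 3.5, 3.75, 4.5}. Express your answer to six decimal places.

1.015307

Subinterval widths: 1, 0.25, 0.75.
Right endpoints: 3.5, 3.75, 4.5.
f(3.5) = 8/15, f(3.75) = 16/31, f(4.5) = 8/17.
Sum = Σ Δu_i · f(u_i).
Sum ≈ 1.015307.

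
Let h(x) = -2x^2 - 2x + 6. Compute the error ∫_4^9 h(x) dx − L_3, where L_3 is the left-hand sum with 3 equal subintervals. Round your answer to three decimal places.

-112.037

Exact integral: ∫_4^9 h(x) dx ≈ -478.33333.
L_3 ≈ -366.29630.
Error ≈ -478.33333 − (-366.29630) ≈ -112.037.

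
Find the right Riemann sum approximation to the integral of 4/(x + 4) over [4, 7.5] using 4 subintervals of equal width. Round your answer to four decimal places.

1.3871

Δx = (7.5 − 4)/4 = 0.875.
Right endpoints: 4.875, 5.75, 6.625, 7.5.
f(4.875) = 32/71, f(5.75) = 16/39, f(6.625) = 32/85, f(7.5) = 8/23.
Sum = Δx · [f(4.875) + f(5.75) + f(6.625) + f(7.5)].
Sum ≈ 1.3871.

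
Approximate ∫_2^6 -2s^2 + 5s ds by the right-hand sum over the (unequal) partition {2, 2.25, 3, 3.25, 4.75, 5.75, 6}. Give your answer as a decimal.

-83.125

Subinterval widths: 0.25, 0.75, 0.25, 1.5, 1, 0.25.
Right endpoints: 2.25, 3, 3.25, 4.75, 5.75, 6.
f(2.25) = 1.125, f(3) = -3, f(3.25) = -4.875, f(4.75) = -21.375, f(5.75) = -37.375, f(6) = -42.
Sum = Σ Δs_i · f(s_i).
Sum = -83.125.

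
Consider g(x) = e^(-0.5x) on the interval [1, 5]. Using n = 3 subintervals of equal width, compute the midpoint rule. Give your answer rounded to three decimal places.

1.030

Δx = (5 − 1)/3 = 4/3.
Midpoints: 5/3, 3, 13/3.
g(5/3) ≈ 0.435, g(3) ≈ 0.223, g(13/3) ≈ 0.115.
Sum = Δx · [g(5/3) + g(3) + g(13/3)].
Sum ≈ 1.030.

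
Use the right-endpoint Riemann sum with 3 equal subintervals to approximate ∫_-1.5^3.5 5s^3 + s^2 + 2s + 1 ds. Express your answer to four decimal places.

Δs = (3.5 − (-1.5))/3 = 5/3.
Right endpoints: 1/6, 11/6, 3.5.
f(1/6) = 299/216, f(11/6) = 8389/216, f(3.5) = 234.625.
Sum = Δs · [f(1/6) + f(11/6) + f(3.5)].
Sum ≈ 458.0787.

458.0787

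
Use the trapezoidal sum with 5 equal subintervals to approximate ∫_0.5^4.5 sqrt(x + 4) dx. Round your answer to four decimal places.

10.1536

Δx = (4.5 − 0.5)/5 = 0.8.
f(0.5) ≈ 2.1213, f(1.3) ≈ 2.3022, f(2.1) ≈ 2.4698, f(2.9) ≈ 2.6268, f(3.7) ≈ 2.7749, f(4.5) ≈ 2.9155.
T_5 = (Δx/2)·[f(x_0) + 2f(x_1) + ... + 2f(x_{4}) + f(x_5)].
Sum ≈ 10.1536.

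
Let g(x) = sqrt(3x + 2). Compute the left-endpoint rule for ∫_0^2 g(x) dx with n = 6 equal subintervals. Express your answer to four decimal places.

4.1592

Δx = (2 − 0)/6 = 1/3.
Left endpoints: 0, 1/3, 2/3, 1, 4/3, 5/3.
g(0) ≈ 1.4142, g(1/3) ≈ 1.7321, g(2/3) ≈ 2.0000, g(1) ≈ 2.2361, g(4/3) ≈ 2.4495, g(5/3) ≈ 2.6458.
Sum = Δx · [g(0) + g(1/3) + g(2/3) + ...].
Sum ≈ 4.1592.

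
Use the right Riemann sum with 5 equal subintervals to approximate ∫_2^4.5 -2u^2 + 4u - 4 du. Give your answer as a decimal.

Δu = (4.5 − 2)/5 = 0.5.
Right endpoints: 2.5, 3, 3.5, 4, 4.5.
f(2.5) = -6.5, f(3) = -10, f(3.5) = -14.5, f(4) = -20, f(4.5) = -26.5.
Sum = Δu · [f(2.5) + f(3) + f(3.5) + f(4) + f(4.5)].
Sum = -38.75.

-38.75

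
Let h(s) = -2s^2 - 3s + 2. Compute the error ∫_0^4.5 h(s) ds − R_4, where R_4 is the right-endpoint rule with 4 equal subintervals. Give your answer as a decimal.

Exact integral: ∫_0^4.5 h(s) ds = -82.125.
R_4 = -114.3984375.
Error = -82.125 − (-114.3984375) = 32.2734375.

32.2734375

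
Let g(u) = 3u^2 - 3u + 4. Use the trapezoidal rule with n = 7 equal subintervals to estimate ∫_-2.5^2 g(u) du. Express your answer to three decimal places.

45.930

Δu = (2 − (-2.5))/7 = 9/14.
g(-2.5) = 30.25, g(-13/7) = 976/49, g(-17/14) = 2365/196, g(-4/7) = 328/49, g(1/14) = 745/196, g(5/7) = 166/49, g(19/14) = 1069/196, g(2) = 10.
T_7 = (Δu/2)·[g(u_0) + 2g(u_1) + ... + 2g(u_{6}) + g(u_7)].
Sum ≈ 45.930.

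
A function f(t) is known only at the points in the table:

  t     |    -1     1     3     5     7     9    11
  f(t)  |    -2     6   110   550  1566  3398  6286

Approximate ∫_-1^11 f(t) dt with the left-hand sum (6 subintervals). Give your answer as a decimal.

11256

Δt = 2.
Sum = 2·[(-2) + 6 + 110 + 550 + 1566 + 3398] = 11256.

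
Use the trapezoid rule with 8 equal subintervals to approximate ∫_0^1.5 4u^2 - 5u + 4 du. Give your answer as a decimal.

Δu = (1.5 − 0)/8 = 0.1875.
f(0) = 4, f(0.1875) = 3.203125, f(0.375) = 2.6875, f(0.5625) = 2.453125, f(0.75) = 2.5, f(0.9375) = 2.828125, f(1.125) = 3.4375, f(1.3125) = 4.328125, f(1.5) = 5.5.
T_8 = (Δu/2)·[f(u_0) + 2f(u_1) + ... + 2f(u_{7}) + f(u_8)].
Sum = 4.91015625.

4.91015625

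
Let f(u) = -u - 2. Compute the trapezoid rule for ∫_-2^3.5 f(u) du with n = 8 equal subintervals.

Δu = (3.5 − (-2))/8 = 0.6875.
f(-2) = 0, f(-1.3125) = -0.6875, f(-0.625) = -1.375, f(0.0625) = -2.0625, f(0.75) = -2.75, f(1.4375) = -3.4375, f(2.125) = -4.125, f(2.8125) = -4.8125, f(3.5) = -5.5.
T_8 = (Δu/2)·[f(u_0) + 2f(u_1) + ... + 2f(u_{7}) + f(u_8)].
Sum = -15.125.

-15.125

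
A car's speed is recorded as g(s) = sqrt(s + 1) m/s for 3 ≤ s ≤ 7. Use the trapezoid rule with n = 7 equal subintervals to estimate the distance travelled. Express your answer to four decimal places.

Δs = (7 − 3)/7 = 4/7.
g(3) ≈ 2.0000, g(25/7) ≈ 2.1381, g(29/7) ≈ 2.2678, g(33/7) ≈ 2.3905, g(37/7) ≈ 2.5071, g(41/7) ≈ 2.6186, g(45/7) ≈ 2.7255, g(7) ≈ 2.8284.
T_7 = (Δs/2)·[g(s_0) + 2g(s_1) + ... + 2g(s_{6}) + g(s_7)].
Sum ≈ 9.7496.

9.7496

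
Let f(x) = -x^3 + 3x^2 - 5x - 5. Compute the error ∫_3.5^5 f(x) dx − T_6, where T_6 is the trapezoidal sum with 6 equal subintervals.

0.15234375

Exact integral: ∫_3.5^5 f(x) dx = -75.984375.
T_6 = -76.13671875.
Error = -75.984375 − (-76.13671875) = 0.15234375.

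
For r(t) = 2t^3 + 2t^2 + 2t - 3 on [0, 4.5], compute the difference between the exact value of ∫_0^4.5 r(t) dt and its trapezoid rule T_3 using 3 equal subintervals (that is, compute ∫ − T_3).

Exact integral: ∫_0^4.5 r(t) dt = 272.53125.
T_3 = 298.6875.
Error = 272.53125 − 298.6875 = -26.15625.

-26.15625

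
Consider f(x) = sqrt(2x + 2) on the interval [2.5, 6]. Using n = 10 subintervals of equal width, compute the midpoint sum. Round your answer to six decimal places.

Δx = (6 − 2.5)/10 = 0.35.
Midpoints: 2.675, 3.025, 3.375, 3.725, 4.075, 4.425, 4.775, 5.125, 5.475, 5.825.
f(2.675) ≈ 2.711088, f(3.025) ≈ 2.837252, f(3.375) ≈ 2.958040, f(3.725) ≈ 3.074085, f(4.075) ≈ 3.185906, f(4.425) ≈ 3.293934, f(4.775) ≈ 3.398529, f(5.125) ≈ 3.500000, f(5.475) ≈ 3.598611, f(5.825) ≈ 3.694591.
Sum = Δx · [f(2.675) + f(3.025) + f(3.375) + ...].
Sum ≈ 11.288213.

11.288213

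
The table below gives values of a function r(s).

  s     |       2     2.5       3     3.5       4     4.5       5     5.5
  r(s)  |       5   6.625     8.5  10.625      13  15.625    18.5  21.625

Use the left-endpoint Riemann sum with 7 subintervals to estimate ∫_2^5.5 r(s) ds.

Δs = 0.5.
Sum = 0.5·[5 + 6.625 + 8.5 + 10.625 + 13 + 15.625 + 18.5] = 38.9375.

38.9375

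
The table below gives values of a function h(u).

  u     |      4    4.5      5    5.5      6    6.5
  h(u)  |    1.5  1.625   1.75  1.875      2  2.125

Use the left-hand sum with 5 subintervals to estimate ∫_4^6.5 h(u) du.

Δu = 0.5.
Sum = 0.5·[1.5 + 1.625 + 1.75 + 1.875 + 2] = 4.375.

4.375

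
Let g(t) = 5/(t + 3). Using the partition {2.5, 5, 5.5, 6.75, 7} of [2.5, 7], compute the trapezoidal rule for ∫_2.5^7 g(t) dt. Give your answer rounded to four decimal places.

Subinterval widths: 2.5, 0.5, 1.25, 0.25.
g(2.5) = 10/11, g(5) = 0.625, g(5.5) = 10/17, g(6.75) = 20/39, g(7) = 0.5.
On each subinterval the trapezoid contributes (Δt_i/2)·[g(t_{i-1}) + g(t_i)].
Sum ≈ 3.0357.

3.0357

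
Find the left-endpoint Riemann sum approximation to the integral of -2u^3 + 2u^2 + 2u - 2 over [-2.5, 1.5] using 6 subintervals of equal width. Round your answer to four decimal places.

31.8148

Δu = (1.5 − (-2.5))/6 = 2/3.
Left endpoints: -2.5, -11/6, -7/6, -0.5, 1/6, 5/6.
f(-2.5) = 36.75, f(-11/6) = 1445/108, f(-7/6) = 169/108, f(-0.5) = -2.25, f(1/6) = -175/108, f(5/6) = -11/108.
Sum = Δu · [f(-2.5) + f(-11/6) + f(-7/6) + ...].
Sum ≈ 31.8148.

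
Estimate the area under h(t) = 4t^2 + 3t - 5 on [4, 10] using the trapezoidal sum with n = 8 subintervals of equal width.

Δt = (10 − 4)/8 = 0.75.
h(4) = 71, h(4.75) = 99.5, h(5.5) = 132.5, h(6.25) = 170, h(7) = 212, h(7.75) = 258.5, h(8.5) = 309.5, h(9.25) = 365, h(10) = 425.
T_8 = (Δt/2)·[h(t_0) + 2h(t_1) + ... + 2h(t_{7}) + h(t_8)].
Sum = 1346.25.

1346.25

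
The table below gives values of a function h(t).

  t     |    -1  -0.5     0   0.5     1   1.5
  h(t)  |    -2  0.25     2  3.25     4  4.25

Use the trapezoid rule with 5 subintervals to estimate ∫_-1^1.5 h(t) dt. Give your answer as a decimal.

5.3125

Δt = 0.5.
T_5 = (0.5/2)·[(-2) + 2·0.25 + 2·2 + 2·3.25 + 2·4 + 4.25] = 5.3125.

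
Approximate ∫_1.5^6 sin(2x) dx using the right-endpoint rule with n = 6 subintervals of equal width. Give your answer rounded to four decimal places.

-0.9923

Δx = (6 − 1.5)/6 = 0.75.
Right endpoints: 2.25, 3, 3.75, 4.5, 5.25, 6.
f(2.25) ≈ -0.9775, f(3) ≈ -0.2794, f(3.75) ≈ 0.9380, f(4.5) ≈ 0.4121, f(5.25) ≈ -0.8797, f(6) ≈ -0.5366.
Sum = Δx · [f(2.25) + f(3) + f(3.75) + ...].
Sum ≈ -0.9923.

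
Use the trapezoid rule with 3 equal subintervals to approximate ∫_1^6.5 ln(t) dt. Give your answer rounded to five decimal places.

6.44930

Δt = (6.5 − 1)/3 = 11/6.
f(1) ≈ 0.00000, f(17/6) ≈ 1.04145, f(14/3) ≈ 1.54045, f(6.5) ≈ 1.87180.
T_3 = (Δt/2)·[f(t_0) + 2f(t_1) + 2f(t_2) + f(t_3)].
Sum ≈ 6.44930.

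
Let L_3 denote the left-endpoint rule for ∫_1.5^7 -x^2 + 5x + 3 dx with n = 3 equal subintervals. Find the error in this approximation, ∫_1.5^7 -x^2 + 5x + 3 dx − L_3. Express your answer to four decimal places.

Exact integral: ∫_1.5^7 f(x) dx ≈ 20.166667.
L_3 ≈ 34.731481.
Error ≈ 20.166667 − 34.731481 ≈ -14.5648.

-14.5648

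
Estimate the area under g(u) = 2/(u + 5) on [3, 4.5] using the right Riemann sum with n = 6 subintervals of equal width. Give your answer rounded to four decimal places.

0.3388

Δu = (4.5 − 3)/6 = 0.25.
Right endpoints: 3.25, 3.5, 3.75, 4, 4.25, 4.5.
g(3.25) = 8/33, g(3.5) = 4/17, g(3.75) = 8/35, g(4) = 2/9, g(4.25) = 8/37, g(4.5) = 4/19.
Sum = Δu · [g(3.25) + g(3.5) + g(3.75) + ...].
Sum ≈ 0.3388.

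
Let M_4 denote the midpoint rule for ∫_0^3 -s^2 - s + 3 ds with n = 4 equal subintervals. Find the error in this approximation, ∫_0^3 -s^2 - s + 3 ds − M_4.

-0.140625

Exact integral: ∫_0^3 f(s) ds = -4.5.
M_4 = -4.359375.
Error = -4.5 − (-4.359375) = -0.140625.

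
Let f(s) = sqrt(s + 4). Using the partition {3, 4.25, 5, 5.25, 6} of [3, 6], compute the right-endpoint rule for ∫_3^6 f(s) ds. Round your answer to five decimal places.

Subinterval widths: 1.25, 0.75, 0.25, 0.75.
Right endpoints: 4.25, 5, 5.25, 6.
f(4.25) ≈ 2.87228, f(5) ≈ 3.00000, f(5.25) ≈ 3.04138, f(6) ≈ 3.16228.
Sum = Σ Δs_i · f(s_i).
Sum ≈ 8.97241.

8.97241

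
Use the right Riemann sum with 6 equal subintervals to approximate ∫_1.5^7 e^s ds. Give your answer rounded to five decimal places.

1668.14675

Δs = (7 − 1.5)/6 = 11/12.
Right endpoints: 29/12, 10/3, 4.25, 31/6, 73/12, 7.
f(29/12) ≈ 11.20844, f(10/3) ≈ 28.03162, f(4.25) ≈ 70.10541, f(31/6) ≈ 175.32943, f(73/12) ≈ 438.48839, f(7) ≈ 1096.63316.
Sum = Δs · [f(29/12) + f(10/3) + f(4.25) + ...].
Sum ≈ 1668.14675.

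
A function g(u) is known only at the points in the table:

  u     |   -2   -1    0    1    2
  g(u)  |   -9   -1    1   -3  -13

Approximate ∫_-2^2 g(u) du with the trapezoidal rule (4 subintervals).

Δu = 1.
T_4 = (1/2)·[(-9) + 2·(-1) + 2·1 + 2·(-3) + (-13)] = -14.

-14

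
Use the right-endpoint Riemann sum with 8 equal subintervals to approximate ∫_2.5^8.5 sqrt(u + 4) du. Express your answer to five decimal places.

Δu = (8.5 − 2.5)/8 = 0.75.
Right endpoints: 3.25, 4, 4.75, 5.5, 6.25, 7, 7.75, 8.5.
f(3.25) ≈ 2.69258, f(4) ≈ 2.82843, f(4.75) ≈ 2.95804, f(5.5) ≈ 3.08221, f(6.25) ≈ 3.20156, f(7) ≈ 3.31662, f(7.75) ≈ 3.42783, f(8.5) ≈ 3.53553.
Sum = Δu · [f(3.25) + f(4) + f(4.75) + ...].
Sum ≈ 18.78210.

18.78210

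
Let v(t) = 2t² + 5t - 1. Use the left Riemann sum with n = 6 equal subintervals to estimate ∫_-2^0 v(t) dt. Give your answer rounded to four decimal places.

-6.9259

Δt = (0 − (-2))/6 = 1/3.
Left endpoints: -2, -5/3, -4/3, -1, -2/3, -1/3.
v(-2) = -3, v(-5/3) = -34/9, v(-4/3) = -37/9, v(-1) = -4, v(-2/3) = -31/9, v(-1/3) = -22/9.
Sum = Δt · [v(-2) + v(-5/3) + v(-4/3) + ...].
Sum ≈ -6.9259.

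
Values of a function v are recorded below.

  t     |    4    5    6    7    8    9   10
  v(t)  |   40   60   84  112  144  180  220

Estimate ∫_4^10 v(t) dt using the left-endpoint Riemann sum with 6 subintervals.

Δt = 1.
Sum = 1·[40 + 60 + 84 + 112 + 144 + 180] = 620.

620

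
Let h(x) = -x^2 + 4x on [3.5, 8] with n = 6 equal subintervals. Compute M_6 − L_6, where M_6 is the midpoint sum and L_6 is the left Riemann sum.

M_6 = -52.6640625.
L_6 = -40.640625.
M_6 − L_6 = -12.0234375.

-12.0234375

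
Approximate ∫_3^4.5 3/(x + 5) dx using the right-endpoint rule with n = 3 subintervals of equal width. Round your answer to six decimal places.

Δx = (4.5 − 3)/3 = 0.5.
Right endpoints: 3.5, 4, 4.5.
f(3.5) = 6/17, f(4) = 1/3, f(4.5) = 6/19.
Sum = Δx · [f(3.5) + f(4) + f(4.5)].
Sum ≈ 0.501032.

0.501032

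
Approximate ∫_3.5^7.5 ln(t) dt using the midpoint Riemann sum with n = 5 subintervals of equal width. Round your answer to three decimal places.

Δt = (7.5 − 3.5)/5 = 0.8.
Midpoints: 3.9, 4.7, 5.5, 6.3, 7.1.
f(3.9) ≈ 1.361, f(4.7) ≈ 1.548, f(5.5) ≈ 1.705, f(6.3) ≈ 1.841, f(7.1) ≈ 1.960.
Sum = Δt · [f(3.9) + f(4.7) + f(5.5) + f(6.3) + f(7.1)].
Sum ≈ 6.731.

6.731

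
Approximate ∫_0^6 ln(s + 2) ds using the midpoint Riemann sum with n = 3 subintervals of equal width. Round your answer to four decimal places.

9.3079

Δs = (6 − 0)/3 = 2.
Midpoints: 1, 3, 5.
f(1) ≈ 1.0986, f(3) ≈ 1.6094, f(5) ≈ 1.9459.
Sum = Δs · [f(1) + f(3) + f(5)].
Sum ≈ 9.3079.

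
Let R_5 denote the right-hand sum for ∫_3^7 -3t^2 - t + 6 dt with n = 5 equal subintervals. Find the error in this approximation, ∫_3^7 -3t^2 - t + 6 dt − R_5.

Exact integral: ∫_3^7 f(t) dt = -312.
R_5 = -362.88.
Error = -312 − (-362.88) = 50.88.

50.88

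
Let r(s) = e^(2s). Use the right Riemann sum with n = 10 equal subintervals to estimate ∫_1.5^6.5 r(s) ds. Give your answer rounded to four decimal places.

Δs = (6.5 − 1.5)/10 = 0.5.
Right endpoints: 2, 2.5, 3, 3.5, 4, 4.5, 5, 5.5, 6, 6.5.
r(2) ≈ 54.5982, r(2.5) ≈ 148.4132, r(3) ≈ 403.4288, r(3.5) ≈ 1096.6332, r(4) ≈ 2980.9580, r(4.5) ≈ 8103.0839, r(5) ≈ 22026.4658, r(5.5) ≈ 59874.1417, r(6) ≈ 162754.7914, r(6.5) ≈ 442413.3920.
Sum = Δs · [r(2) + r(2.5) + r(3) + ...].
Sum ≈ 349927.9531.

349927.9531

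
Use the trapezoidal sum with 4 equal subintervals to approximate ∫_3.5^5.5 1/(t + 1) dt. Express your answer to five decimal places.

Δt = (5.5 − 3.5)/4 = 0.5.
f(3.5) = 2/9, f(4) = 0.2, f(4.5) = 2/11, f(5) = 1/6, f(5.5) = 2/13.
T_4 = (Δt/2)·[f(t_0) + 2f(t_1) + 2f(t_2) + 2f(t_3) + f(t_4)].
Sum ≈ 0.36826.

0.36826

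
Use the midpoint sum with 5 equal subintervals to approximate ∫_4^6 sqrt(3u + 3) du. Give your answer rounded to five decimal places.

Δu = (6 − 4)/5 = 0.4.
Midpoints: 4.2, 4.6, 5, 5.4, 5.8.
f(4.2) ≈ 3.94968, f(4.6) ≈ 4.09878, f(5) ≈ 4.24264, f(5.4) ≈ 4.38178, f(5.8) ≈ 4.51664.
Sum = Δu · [f(4.2) + f(4.6) + f(5) + f(5.4) + f(5.8)].
Sum ≈ 8.47581.

8.47581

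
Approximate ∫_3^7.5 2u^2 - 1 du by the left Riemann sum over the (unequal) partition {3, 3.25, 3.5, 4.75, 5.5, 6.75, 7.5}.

Subinterval widths: 0.25, 0.25, 1.25, 0.75, 1.25, 0.75.
Left endpoints: 3, 3.25, 3.5, 4.75, 5.5, 6.75.
f(3) = 17, f(3.25) = 20.125, f(3.5) = 23.5, f(4.75) = 44.125, f(5.5) = 59.5, f(6.75) = 90.125.
Sum = Σ Δu_i · f(u_i).
Sum = 213.71875.

213.71875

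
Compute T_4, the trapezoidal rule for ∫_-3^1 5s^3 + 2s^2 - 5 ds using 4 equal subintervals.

Δs = (1 − (-3))/4 = 1.
f(-3) = -122, f(-2) = -37, f(-1) = -8, f(0) = -5, f(1) = 2.
T_4 = (Δs/2)·[f(s_0) + 2f(s_1) + 2f(s_2) + 2f(s_3) + f(s_4)].
Sum = -110.

-110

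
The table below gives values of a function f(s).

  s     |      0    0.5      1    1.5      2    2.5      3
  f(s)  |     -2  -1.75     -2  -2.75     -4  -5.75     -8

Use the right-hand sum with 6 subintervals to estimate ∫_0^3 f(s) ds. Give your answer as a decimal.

Δs = 0.5.
Sum = 0.5·[(-1.75) + (-2) + (-2.75) + (-4) + (-5.75) + (-8)] = -12.125.

-12.125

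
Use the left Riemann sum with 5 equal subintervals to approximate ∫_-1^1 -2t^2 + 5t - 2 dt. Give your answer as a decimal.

-7.44

Δt = (1 − (-1))/5 = 0.4.
Left endpoints: -1, -0.6, -0.2, 0.2, 0.6.
f(-1) = -9, f(-0.6) = -5.72, f(-0.2) = -3.08, f(0.2) = -1.08, f(0.6) = 0.28.
Sum = Δt · [f(-1) + f(-0.6) + f(-0.2) + f(0.2) + f(0.6)].
Sum = -7.44.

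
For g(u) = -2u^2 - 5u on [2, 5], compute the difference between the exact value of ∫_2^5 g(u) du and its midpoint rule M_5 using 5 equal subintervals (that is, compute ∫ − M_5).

Exact integral: ∫_2^5 g(u) du = -130.5.
M_5 = -130.32.
Error = -130.5 − (-130.32) = -0.18.

-0.18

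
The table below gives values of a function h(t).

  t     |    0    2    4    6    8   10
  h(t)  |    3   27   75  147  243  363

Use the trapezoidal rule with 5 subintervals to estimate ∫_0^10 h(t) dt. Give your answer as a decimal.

1350

Δt = 2.
T_5 = (2/2)·[3 + 2·27 + 2·75 + 2·147 + 2·243 + 363] = 1350.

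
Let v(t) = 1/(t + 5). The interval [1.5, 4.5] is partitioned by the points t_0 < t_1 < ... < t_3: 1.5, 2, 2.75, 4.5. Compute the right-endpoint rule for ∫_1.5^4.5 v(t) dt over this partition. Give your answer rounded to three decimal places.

Subinterval widths: 0.5, 0.75, 1.75.
Right endpoints: 2, 2.75, 4.5.
v(2) = 1/7, v(2.75) = 4/31, v(4.5) = 2/19.
Sum = Σ Δt_i · v(t_i).
Sum ≈ 0.352.

0.352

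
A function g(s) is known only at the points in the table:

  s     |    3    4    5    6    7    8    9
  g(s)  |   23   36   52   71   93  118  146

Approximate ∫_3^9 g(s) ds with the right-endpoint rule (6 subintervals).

Δs = 1.
Sum = 1·[36 + 52 + 71 + 93 + 118 + 146] = 516.

516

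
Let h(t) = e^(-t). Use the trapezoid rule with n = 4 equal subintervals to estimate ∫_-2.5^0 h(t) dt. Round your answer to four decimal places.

Δt = (0 − (-2.5))/4 = 0.625.
h(-2.5) ≈ 12.1825, h(-1.875) ≈ 6.5208, h(-1.25) ≈ 3.4903, h(-0.625) ≈ 1.8682, h(0) ≈ 1.0000.
T_4 = (Δt/2)·[h(t_0) + 2h(t_1) + 2h(t_2) + 2h(t_3) + h(t_4)].
Sum ≈ 11.5442.

11.5442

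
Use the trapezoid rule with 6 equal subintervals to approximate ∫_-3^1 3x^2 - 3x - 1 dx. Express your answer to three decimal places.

Δx = (1 − (-3))/6 = 2/3.
f(-3) = 35, f(-7/3) = 67/3, f(-5/3) = 37/3, f(-1) = 5, f(-1/3) = 1/3, f(1/3) = -5/3, f(1) = -1.
T_6 = (Δx/2)·[f(x_0) + 2f(x_1) + ... + 2f(x_{5}) + f(x_6)].
Sum ≈ 36.889.

36.889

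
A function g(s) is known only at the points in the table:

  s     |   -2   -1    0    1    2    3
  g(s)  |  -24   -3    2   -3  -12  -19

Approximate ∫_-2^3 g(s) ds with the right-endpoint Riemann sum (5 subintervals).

-35

Δs = 1.
Sum = 1·[(-3) + 2 + (-3) + (-12) + (-19)] = -35.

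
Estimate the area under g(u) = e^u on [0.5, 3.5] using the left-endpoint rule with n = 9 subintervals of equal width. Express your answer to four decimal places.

26.5131

Δu = (3.5 − 0.5)/9 = 1/3.
Left endpoints: 0.5, 5/6, 7/6, 1.5, 11/6, 13/6, 2.5, 17/6, 19/6.
g(0.5) ≈ 1.6487, g(5/6) ≈ 2.3010, g(7/6) ≈ 3.2113, g(1.5) ≈ 4.4817, g(11/6) ≈ 6.2547, g(13/6) ≈ 8.7291, g(2.5) ≈ 12.1825, g(17/6) ≈ 17.0020, g(19/6) ≈ 23.7283.
Sum = Δu · [g(0.5) + g(5/6) + g(7/6) + ...].
Sum ≈ 26.5131.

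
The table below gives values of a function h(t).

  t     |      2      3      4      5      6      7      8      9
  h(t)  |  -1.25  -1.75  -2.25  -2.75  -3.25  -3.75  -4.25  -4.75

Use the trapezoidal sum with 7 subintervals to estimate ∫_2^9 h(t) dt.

Δt = 1.
T_7 = (1/2)·[(-1.25) + 2·(-1.75) + 2·(-2.25) + 2·(-2.75) + 2·(-3.25) + 2·(-3.75) + 2·(-4.25) + (-4.75)] = -21.

-21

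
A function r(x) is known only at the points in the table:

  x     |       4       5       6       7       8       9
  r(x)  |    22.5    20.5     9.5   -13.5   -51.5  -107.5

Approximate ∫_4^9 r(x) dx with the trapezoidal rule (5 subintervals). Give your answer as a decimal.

-77.5

Δx = 1.
T_5 = (1/2)·[22.5 + 2·20.5 + 2·9.5 + 2·(-13.5) + 2·(-51.5) + (-107.5)] = -77.5.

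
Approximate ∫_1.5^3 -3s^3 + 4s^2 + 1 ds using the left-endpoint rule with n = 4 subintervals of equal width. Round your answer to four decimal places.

-16.2979

Δs = (3 − 1.5)/4 = 0.375.
Left endpoints: 1.5, 1.875, 2.25, 2.625.
f(1.5) = -0.125, f(1.875) = -2413/512, f(2.25) = -12.921875, f(2.625) = -13159/512.
Sum = Δs · [f(1.5) + f(1.875) + f(2.25) + f(2.625)].
Sum ≈ -16.2979.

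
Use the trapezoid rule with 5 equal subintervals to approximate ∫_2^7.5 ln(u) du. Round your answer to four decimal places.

8.1890

Δu = (7.5 − 2)/5 = 1.1.
f(2) ≈ 0.6931, f(3.1) ≈ 1.1314, f(4.2) ≈ 1.4351, f(5.3) ≈ 1.6677, f(6.4) ≈ 1.8563, f(7.5) ≈ 2.0149.
T_5 = (Δu/2)·[f(u_0) + 2f(u_1) + ... + 2f(u_{4}) + f(u_5)].
Sum ≈ 8.1890.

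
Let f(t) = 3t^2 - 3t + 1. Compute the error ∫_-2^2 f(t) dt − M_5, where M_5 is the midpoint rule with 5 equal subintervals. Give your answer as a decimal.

Exact integral: ∫_-2^2 f(t) dt = 20.
M_5 = 19.36.
Error = 20 − 19.36 = 0.64.

0.64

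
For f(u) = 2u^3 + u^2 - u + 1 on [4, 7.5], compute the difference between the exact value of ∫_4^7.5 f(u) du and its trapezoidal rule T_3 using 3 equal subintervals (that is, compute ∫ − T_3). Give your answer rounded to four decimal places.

Exact integral: ∫_4^7.5 f(u) du ≈ 1556.697917.
T_3 ≈ 1584.884259.
Error ≈ 1556.697917 − 1584.884259 ≈ -28.1863.

-28.1863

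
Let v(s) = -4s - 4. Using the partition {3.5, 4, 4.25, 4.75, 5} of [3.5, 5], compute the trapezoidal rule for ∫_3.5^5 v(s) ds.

-31.5

Subinterval widths: 0.5, 0.25, 0.5, 0.25.
v(3.5) = -18, v(4) = -20, v(4.25) = -21, v(4.75) = -23, v(5) = -24.
On each subinterval the trapezoid contributes (Δs_i/2)·[v(s_{i-1}) + v(s_i)].
Sum = -31.5.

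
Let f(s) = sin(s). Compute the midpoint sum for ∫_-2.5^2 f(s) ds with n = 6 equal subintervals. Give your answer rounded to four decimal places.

Δs = (2 − (-2.5))/6 = 0.75.
Midpoints: -2.125, -1.375, -0.625, 0.125, 0.875, 1.625.
f(-2.125) ≈ -0.8503, f(-1.375) ≈ -0.9809, f(-0.625) ≈ -0.5851, f(0.125) ≈ 0.1247, f(0.875) ≈ 0.7675, f(1.625) ≈ 0.9985.
Sum = Δs · [f(-2.125) + f(-1.375) + f(-0.625) + ...].
Sum ≈ -0.3942.

-0.3942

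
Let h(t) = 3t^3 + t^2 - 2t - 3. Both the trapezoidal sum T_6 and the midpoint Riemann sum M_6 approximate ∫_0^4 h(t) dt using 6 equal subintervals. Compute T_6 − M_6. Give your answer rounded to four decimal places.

8.4444

T_6 ≈ 190.962963.
M_6 ≈ 182.518519.
T_6 − M_6 ≈ 8.4444.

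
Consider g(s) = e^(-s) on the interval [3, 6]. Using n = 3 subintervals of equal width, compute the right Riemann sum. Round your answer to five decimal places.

Δs = (6 − 3)/3 = 1.
Right endpoints: 4, 5, 6.
g(4) ≈ 0.01832, g(5) ≈ 0.00674, g(6) ≈ 0.00248.
Sum = Δs · [g(4) + g(5) + g(6)].
Sum ≈ 0.02753.

0.02753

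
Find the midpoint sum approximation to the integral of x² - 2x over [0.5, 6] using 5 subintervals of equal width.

Δx = (6 − 0.5)/5 = 1.1.
Midpoints: 1.05, 2.15, 3.25, 4.35, 5.45.
f(1.05) = -0.9975, f(2.15) = 0.3225, f(3.25) = 4.0625, f(4.35) = 10.2225, f(5.45) = 18.8025.
Sum = Δx · [f(1.05) + f(2.15) + f(3.25) + f(4.35) + f(5.45)].
Sum = 35.65375.

35.65375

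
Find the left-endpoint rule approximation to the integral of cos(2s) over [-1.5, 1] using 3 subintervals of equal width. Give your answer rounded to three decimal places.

0.159

Δs = (1 − (-1.5))/3 = 5/6.
Left endpoints: -1.5, -2/3, 1/6.
f(-1.5) ≈ -0.990, f(-2/3) ≈ 0.235, f(1/6) ≈ 0.945.
Sum = Δs · [f(-1.5) + f(-2/3) + f(1/6)].
Sum ≈ 0.159.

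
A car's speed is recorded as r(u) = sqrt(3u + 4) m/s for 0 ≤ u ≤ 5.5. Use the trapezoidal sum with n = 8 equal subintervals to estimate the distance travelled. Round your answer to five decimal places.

Δu = (5.5 − 0)/8 = 0.6875.
r(0) ≈ 2.00000, r(0.6875) ≈ 2.46221, r(1.375) ≈ 2.85044, r(2.0625) ≈ 3.19179, r(2.75) ≈ 3.50000, r(3.4375) ≈ 3.78319, r(4.125) ≈ 4.04660, r(4.8125) ≈ 4.29389, r(5.5) ≈ 4.52769.
T_8 = (Δu/2)·[r(u_0) + 2r(u_1) + ... + 2r(u_{7}) + r(u_8)].
Sum ≈ 18.83198.

18.83198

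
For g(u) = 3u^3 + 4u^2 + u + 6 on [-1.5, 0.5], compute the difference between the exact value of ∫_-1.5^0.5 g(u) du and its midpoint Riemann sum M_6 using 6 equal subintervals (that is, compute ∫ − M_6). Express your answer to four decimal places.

-0.0093

Exact integral: ∫_-1.5^0.5 g(u) du ≈ 11.916667.
M_6 ≈ 11.925926.
Error ≈ 11.916667 − 11.925926 ≈ -0.0093.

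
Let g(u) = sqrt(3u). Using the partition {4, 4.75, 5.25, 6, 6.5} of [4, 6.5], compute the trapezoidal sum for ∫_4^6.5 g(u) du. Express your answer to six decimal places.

9.894374

Subinterval widths: 0.75, 0.5, 0.75, 0.5.
g(4) ≈ 3.464102, g(4.75) ≈ 3.774917, g(5.25) ≈ 3.968627, g(6) ≈ 4.242641, g(6.5) ≈ 4.415880.
On each subinterval the trapezoid contributes (Δu_i/2)·[g(u_{i-1}) + g(u_i)].
Sum ≈ 9.894374.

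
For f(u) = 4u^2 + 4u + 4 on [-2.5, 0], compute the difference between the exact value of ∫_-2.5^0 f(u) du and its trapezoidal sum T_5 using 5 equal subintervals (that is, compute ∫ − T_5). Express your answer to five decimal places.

-0.41667

Exact integral: ∫_-2.5^0 f(u) du ≈ 18.3333333.
T_5 = 18.75.
Error ≈ 18.3333333 − 18.75 ≈ -0.41667.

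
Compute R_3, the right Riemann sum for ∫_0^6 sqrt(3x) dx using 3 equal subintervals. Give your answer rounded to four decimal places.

Δx = (6 − 0)/3 = 2.
Right endpoints: 2, 4, 6.
f(2) ≈ 2.4495, f(4) ≈ 3.4641, f(6) ≈ 4.2426.
Sum = Δx · [f(2) + f(4) + f(6)].
Sum ≈ 20.3125.

20.3125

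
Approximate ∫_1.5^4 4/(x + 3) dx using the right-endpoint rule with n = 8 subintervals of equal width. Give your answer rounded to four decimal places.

Δx = (4 − 1.5)/8 = 0.3125.
Right endpoints: 1.8125, 2.125, 2.4375, 2.75, 3.0625, 3.375, 3.6875, 4.
f(1.8125) = 64/77, f(2.125) = 32/41, f(2.4375) = 64/87, f(2.75) = 16/23, f(3.0625) = 64/97, f(3.375) = 32/51, f(3.6875) = 64/107, f(4) = 4/7.
Sum = Δx · [f(1.8125) + f(2.125) + f(2.4375) + ...].
Sum ≈ 1.7187.

1.7187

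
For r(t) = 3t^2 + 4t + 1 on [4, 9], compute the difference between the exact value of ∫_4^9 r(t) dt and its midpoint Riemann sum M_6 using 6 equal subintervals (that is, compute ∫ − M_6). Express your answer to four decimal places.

0.8681

Exact integral: ∫_4^9 r(t) dt = 800.
M_6 ≈ 799.131944.
Error ≈ 800 − 799.131944 ≈ 0.8681.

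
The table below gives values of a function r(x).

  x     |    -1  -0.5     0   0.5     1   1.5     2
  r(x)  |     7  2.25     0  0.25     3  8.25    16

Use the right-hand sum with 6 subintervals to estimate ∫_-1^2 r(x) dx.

Δx = 0.5.
Sum = 0.5·[2.25 + 0 + 0.25 + 3 + 8.25 + 16] = 14.875.

14.875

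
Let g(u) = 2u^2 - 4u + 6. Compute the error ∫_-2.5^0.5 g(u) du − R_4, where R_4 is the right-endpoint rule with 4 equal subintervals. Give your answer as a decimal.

Exact integral: ∫_-2.5^0.5 g(u) du = 40.5.
R_4 = 32.0625.
Error = 40.5 − 32.0625 = 8.4375.

8.4375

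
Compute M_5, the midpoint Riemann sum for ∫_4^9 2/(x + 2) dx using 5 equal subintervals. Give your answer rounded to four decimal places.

Δx = (9 − 4)/5 = 1.
Midpoints: 4.5, 5.5, 6.5, 7.5, 8.5.
f(4.5) = 4/13, f(5.5) = 4/15, f(6.5) = 4/17, f(7.5) = 4/19, f(8.5) = 4/21.
Sum = Δx · [f(4.5) + f(5.5) + f(6.5) + f(7.5) + f(8.5)].
Sum ≈ 1.2107.

1.2107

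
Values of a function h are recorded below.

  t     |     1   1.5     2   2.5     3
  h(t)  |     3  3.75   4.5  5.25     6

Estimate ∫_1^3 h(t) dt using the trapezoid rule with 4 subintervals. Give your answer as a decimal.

Δt = 0.5.
T_4 = (0.5/2)·[3 + 2·3.75 + 2·4.5 + 2·5.25 + 6] = 9.

9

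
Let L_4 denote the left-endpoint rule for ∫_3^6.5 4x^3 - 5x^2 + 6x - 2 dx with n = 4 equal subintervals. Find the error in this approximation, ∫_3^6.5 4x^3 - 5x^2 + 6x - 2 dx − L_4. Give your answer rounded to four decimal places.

Exact integral: ∫_3^6.5 f(x) dx ≈ 1384.104167.
L_4 = 1037.53125.
Error ≈ 1384.104167 − 1037.53125 ≈ 346.5729.

346.5729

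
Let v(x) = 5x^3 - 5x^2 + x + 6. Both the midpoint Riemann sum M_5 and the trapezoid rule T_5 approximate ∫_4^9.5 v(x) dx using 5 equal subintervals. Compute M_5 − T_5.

-160.1359375

M_5 = 8555.7828125.
T_5 = 8715.91875.
M_5 − T_5 = -160.1359375.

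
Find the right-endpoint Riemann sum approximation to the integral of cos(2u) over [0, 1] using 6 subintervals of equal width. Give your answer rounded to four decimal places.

Δu = (1 − 0)/6 = 1/6.
Right endpoints: 1/6, 1/3, 0.5, 2/3, 5/6, 1.
f(1/6) ≈ 0.9450, f(1/3) ≈ 0.7859, f(0.5) ≈ 0.5403, f(2/3) ≈ 0.2352, f(5/6) ≈ -0.0957, f(1) ≈ -0.4161.
Sum = Δu · [f(1/6) + f(1/3) + f(0.5) + ...].
Sum ≈ 0.3324.

0.3324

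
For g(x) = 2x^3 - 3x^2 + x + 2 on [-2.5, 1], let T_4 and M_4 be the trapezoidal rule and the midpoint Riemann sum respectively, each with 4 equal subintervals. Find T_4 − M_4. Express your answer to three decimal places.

T_4 ≈ -34.63086.
M_4 ≈ -29.60645.
T_4 − M_4 ≈ -5.024.

-5.024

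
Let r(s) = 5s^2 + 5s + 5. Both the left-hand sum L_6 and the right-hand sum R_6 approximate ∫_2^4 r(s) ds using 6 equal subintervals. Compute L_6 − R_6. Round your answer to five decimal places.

-23.33333

L_6 ≈ 121.8518519.
R_6 ≈ 145.1851852.
L_6 − R_6 ≈ -23.33333.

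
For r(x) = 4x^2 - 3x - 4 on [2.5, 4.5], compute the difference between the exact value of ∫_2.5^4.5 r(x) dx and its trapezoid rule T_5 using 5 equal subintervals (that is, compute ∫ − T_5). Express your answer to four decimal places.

-0.2133

Exact integral: ∫_2.5^4.5 r(x) dx ≈ 71.666667.
T_5 = 71.88.
Error ≈ 71.666667 − 71.88 ≈ -0.2133.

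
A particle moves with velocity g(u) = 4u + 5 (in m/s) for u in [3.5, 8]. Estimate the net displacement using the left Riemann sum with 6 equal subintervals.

119.25

Δu = (8 − 3.5)/6 = 0.75.
Left endpoints: 3.5, 4.25, 5, 5.75, 6.5, 7.25.
g(3.5) = 19, g(4.25) = 22, g(5) = 25, g(5.75) = 28, g(6.5) = 31, g(7.25) = 34.
Sum = Δu · [g(3.5) + g(4.25) + g(5) + ...].
Sum = 119.25.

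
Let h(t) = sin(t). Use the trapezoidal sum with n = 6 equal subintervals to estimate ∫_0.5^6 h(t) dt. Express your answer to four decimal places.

-0.0767

Δt = (6 − 0.5)/6 = 11/12.
h(0.5) ≈ 0.4794, h(17/12) ≈ 0.9881, h(7/3) ≈ 0.7231, h(3.25) ≈ -0.1082, h(25/6) ≈ -0.8548, h(61/12) ≈ -0.9320, h(6) ≈ -0.2794.
T_6 = (Δt/2)·[h(t_0) + 2h(t_1) + ... + 2h(t_{5}) + h(t_6)].
Sum ≈ -0.0767.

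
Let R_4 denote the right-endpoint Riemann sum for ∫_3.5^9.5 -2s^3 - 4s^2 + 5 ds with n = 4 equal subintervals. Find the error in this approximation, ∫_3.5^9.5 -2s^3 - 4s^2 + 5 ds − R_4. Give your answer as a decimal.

Exact integral: ∫_3.5^9.5 f(s) ds = -5053.5.
R_4 = -6606.
Error = -5053.5 − (-6606) = 1552.5.

1552.5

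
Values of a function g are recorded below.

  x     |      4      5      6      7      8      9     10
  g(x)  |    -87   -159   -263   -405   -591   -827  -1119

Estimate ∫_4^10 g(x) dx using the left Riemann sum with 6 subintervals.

-2332

Δx = 1.
Sum = 1·[(-87) + (-159) + (-263) + (-405) + (-591) + (-827)] = -2332.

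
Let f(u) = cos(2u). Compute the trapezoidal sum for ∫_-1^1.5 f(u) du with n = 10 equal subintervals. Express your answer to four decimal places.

0.5142

Δu = (1.5 − (-1))/10 = 0.25.
f(-1) ≈ -0.4161, f(-0.75) ≈ 0.0707, f(-0.5) ≈ 0.5403, f(-0.25) ≈ 0.8776, f(0) ≈ 1.0000, f(0.25) ≈ 0.8776, f(0.5) ≈ 0.5403, f(0.75) ≈ 0.0707, f(1) ≈ -0.4161, f(1.25) ≈ -0.8011, f(1.5) ≈ -0.9900.
T_10 = (Δu/2)·[f(u_0) + 2f(u_1) + ... + 2f(u_{9}) + f(u_10)].
Sum ≈ 0.5142.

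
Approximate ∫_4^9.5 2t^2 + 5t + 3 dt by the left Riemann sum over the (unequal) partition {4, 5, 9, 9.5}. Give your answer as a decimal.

472

Subinterval widths: 1, 4, 0.5.
Left endpoints: 4, 5, 9.
f(4) = 55, f(5) = 78, f(9) = 210.
Sum = Σ Δt_i · f(t_i).
Sum = 472.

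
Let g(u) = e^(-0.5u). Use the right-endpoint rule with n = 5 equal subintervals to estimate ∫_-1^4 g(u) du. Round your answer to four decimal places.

Δu = (4 − (-1))/5 = 1.
Right endpoints: 0, 1, 2, 3, 4.
g(0) ≈ 1.0000, g(1) ≈ 0.6065, g(2) ≈ 0.3679, g(3) ≈ 0.2231, g(4) ≈ 0.1353.
Sum = Δu · [g(0) + g(1) + g(2) + g(3) + g(4)].
Sum ≈ 2.3329.

2.3329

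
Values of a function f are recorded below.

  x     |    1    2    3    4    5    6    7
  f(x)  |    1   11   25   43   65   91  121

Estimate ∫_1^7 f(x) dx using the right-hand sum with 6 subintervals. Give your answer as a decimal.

Δx = 1.
Sum = 1·[11 + 25 + 43 + 65 + 91 + 121] = 356.

356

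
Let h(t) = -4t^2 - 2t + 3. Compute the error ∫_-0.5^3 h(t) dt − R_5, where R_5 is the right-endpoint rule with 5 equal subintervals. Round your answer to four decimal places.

Exact integral: ∫_-0.5^3 h(t) dt ≈ -34.416667.
R_5 = -50.26.
Error ≈ -34.416667 − (-50.26) ≈ 15.8433.

15.8433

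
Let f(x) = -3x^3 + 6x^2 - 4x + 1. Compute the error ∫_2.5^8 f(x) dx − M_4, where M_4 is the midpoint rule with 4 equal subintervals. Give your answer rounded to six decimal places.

Exact integral: ∫_2.5^8 f(x) dx = -2159.953125.
M_4 ≈ -2124.20849609.
Error ≈ -2159.953125 − (-2124.20849609) ≈ -35.744629.

-35.744629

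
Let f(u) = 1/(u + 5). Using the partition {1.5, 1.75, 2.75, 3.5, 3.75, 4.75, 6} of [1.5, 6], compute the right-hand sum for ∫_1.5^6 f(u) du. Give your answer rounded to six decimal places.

0.499076

Subinterval widths: 0.25, 1, 0.75, 0.25, 1, 1.25.
Right endpoints: 1.75, 2.75, 3.5, 3.75, 4.75, 6.
f(1.75) = 4/27, f(2.75) = 4/31, f(3.5) = 2/17, f(3.75) = 4/35, f(4.75) = 4/39, f(6) = 1/11.
Sum = Σ Δu_i · f(u_i).
Sum ≈ 0.499076.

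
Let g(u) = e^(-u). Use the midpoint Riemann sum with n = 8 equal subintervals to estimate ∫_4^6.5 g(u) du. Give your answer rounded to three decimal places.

Δu = (6.5 − 4)/8 = 0.3125.
Midpoints: 4.15625, 4.46875, 4.78125, 5.09375, 5.40625, 5.71875, 6.03125, 6.34375.
g(4.15625) ≈ 0.016, g(4.46875) ≈ 0.011, g(4.78125) ≈ 0.008, g(5.09375) ≈ 0.006, g(5.40625) ≈ 0.004, g(5.71875) ≈ 0.003, g(6.03125) ≈ 0.002, g(6.34375) ≈ 0.002.
Sum = Δu · [g(4.15625) + g(4.46875) + g(4.78125) + ...].
Sum ≈ 0.017.

0.017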